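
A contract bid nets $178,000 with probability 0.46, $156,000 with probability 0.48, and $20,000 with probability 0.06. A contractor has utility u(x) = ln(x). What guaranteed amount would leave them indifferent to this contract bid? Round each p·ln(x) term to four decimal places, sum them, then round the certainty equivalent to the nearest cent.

$146,546.78

E[u] = 0.46·ln(178000) + 0.48·ln(156000) + 0.06·ln(20000) = 5.5612 + 5.7397 + 0.5942 = 11.8951
CE = e^11.8951 ≈ 146546.78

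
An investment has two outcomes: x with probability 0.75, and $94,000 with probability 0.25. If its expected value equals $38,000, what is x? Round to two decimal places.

0.75·x + 0.25·94000 = 38000
0.75·x = 38000 − 23500 = 14500
x = 14500 / 0.75 = 19333.3333

x = $19,333.33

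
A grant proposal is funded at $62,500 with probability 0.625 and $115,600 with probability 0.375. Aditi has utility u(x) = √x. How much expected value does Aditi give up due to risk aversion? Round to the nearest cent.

$1,898.44

E[u] = 0.625·√62500 + 0.375·√115600 = 0.625·250 + 0.375·340 = 283.75
CE = (283.75)² = 80514.0625
Risk premium = EV − CE = 82412.5 − 80514.0625 = 1898.4375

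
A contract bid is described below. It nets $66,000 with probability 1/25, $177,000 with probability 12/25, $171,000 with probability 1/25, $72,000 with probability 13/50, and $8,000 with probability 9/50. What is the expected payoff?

EV = 1/25 × 66000 + 12/25 × 177000 + 1/25 × 171000 + 13/50 × 72000 + 9/50 × 8000 = 2640 + 84960 + 6840 + 18720 + 1440 = 114600

$114,600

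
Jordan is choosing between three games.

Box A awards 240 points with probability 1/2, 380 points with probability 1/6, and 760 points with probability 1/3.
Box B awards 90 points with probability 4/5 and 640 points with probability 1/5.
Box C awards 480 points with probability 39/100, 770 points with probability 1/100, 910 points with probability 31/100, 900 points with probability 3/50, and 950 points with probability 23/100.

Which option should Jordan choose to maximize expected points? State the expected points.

Box A = 1/2 × 240 + 1/6 × 380 + 1/3 × 760 = 120 + 63.3333 + 253.3333 = 436.6667
Box B = 4/5 × 90 + 1/5 × 640 = 72 + 128 = 200
Box C = 39/100 × 480 + 1/100 × 770 + 31/100 × 910 + 3/50 × 900 + 23/100 × 950 = 187.2 + 7.7 + 282.1 + 54 + 218.5 = 749.5

Box C (749.5 points)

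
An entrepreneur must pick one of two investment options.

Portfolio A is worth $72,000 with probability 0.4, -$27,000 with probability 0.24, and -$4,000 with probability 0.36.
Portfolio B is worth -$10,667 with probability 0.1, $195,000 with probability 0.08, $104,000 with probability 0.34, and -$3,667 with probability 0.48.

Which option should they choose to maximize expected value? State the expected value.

Portfolio A = 0.4 × 72000 + 0.24 × (-27000) + 0.36 × (-4000) = 28800 − 6480 − 1440 = 20880
Portfolio B = 0.1 × (-10667) + 0.08 × 195000 + 0.34 × 104000 + 0.48 × (-3667) = -1066.7 + 15600 + 35360 − 1760.16 = 48133.14

Portfolio B ($48,133.14)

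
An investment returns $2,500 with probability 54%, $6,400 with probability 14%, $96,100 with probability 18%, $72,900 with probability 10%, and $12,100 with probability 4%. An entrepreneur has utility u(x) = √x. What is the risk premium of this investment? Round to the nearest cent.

$11,592.84

E[u] = 0.54·√2500 + 0.14·√6400 + 0.18·√96100 + 0.1·√72900 + 0.04·√12100 = 0.54·50 + 0.14·80 + 0.18·310 + 0.1·270 + 0.04·110 = 125.4
CE = (125.4)² = 15725.16
Risk premium = EV − CE = 27318 − 15725.16 = 11592.84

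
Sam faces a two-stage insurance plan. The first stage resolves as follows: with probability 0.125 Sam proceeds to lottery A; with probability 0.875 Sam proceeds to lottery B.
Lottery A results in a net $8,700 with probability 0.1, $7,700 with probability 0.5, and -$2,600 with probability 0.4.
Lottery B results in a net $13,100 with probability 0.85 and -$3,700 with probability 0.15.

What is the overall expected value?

EV(A) = 0.1 × 8700 + 0.5 × 7700 + 0.4 × (-2600) = 870 + 3850 − 1040 = 3680
EV(B) = 0.85 × 13100 + 0.15 × (-3700) = 11135 − 555 = 10580
Overall = 0.125 × 3680 + 0.875 × 10580 = 460 + 9257.5 = 9717.5

$9,717.50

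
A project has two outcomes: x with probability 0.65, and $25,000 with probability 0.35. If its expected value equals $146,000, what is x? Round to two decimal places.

x = $211,153.85

0.65·x + 0.35·25000 = 146000
0.65·x = 146000 − 8750 = 137250
x = 137250 / 0.65 = 211153.8462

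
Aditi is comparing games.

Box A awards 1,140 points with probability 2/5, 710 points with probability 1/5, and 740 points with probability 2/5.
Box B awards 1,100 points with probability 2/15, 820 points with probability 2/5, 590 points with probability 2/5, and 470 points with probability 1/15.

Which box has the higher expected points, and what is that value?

Box A (894 points)

Box A = 2/5 × 1140 + 1/5 × 710 + 2/5 × 740 = 456 + 142 + 296 = 894
Box B = 2/15 × 1100 + 2/5 × 820 + 2/5 × 590 + 1/15 × 470 = 146.6667 + 328 + 236 + 31.3333 = 742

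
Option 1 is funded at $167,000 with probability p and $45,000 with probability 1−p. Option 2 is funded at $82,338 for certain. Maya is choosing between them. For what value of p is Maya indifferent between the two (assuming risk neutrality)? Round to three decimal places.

p·167000 + (1−p)·45000 = 82338
122000p + 45000 = 82338
p = (82338 − 45000) / 122000

p = 0.306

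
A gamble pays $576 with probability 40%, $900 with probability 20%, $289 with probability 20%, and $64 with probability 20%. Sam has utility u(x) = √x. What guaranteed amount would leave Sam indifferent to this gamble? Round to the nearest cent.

$424.36

E[u] = 0.4·√576 + 0.2·√900 + 0.2·√289 + 0.2·√64 = 0.4·24 + 0.2·30 + 0.2·17 + 0.2·8 = 20.6
CE = (20.6)² = 424.36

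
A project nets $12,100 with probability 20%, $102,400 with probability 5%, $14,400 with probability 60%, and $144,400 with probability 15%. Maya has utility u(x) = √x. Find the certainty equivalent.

$27,889

E[u] = 0.2·√12100 + 0.05·√102400 + 0.6·√14400 + 0.15·√144400 = 0.2·110 + 0.05·320 + 0.6·120 + 0.15·380 = 167
CE = (167)² = 27889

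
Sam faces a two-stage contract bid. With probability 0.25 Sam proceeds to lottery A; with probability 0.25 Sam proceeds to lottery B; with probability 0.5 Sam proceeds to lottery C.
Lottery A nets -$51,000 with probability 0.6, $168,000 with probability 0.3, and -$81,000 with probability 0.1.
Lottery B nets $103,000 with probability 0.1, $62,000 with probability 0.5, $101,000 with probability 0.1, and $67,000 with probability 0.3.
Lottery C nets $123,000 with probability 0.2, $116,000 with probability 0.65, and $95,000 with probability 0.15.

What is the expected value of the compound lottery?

$77,925

EV(A) = 0.6 × (-51000) + 0.3 × 168000 + 0.1 × (-81000) = -30600 + 50400 − 8100 = 11700
EV(B) = 0.1 × 103000 + 0.5 × 62000 + 0.1 × 101000 + 0.3 × 67000 = 10300 + 31000 + 10100 + 20100 = 71500
EV(C) = 0.2 × 123000 + 0.65 × 116000 + 0.15 × 95000 = 24600 + 75400 + 14250 = 114250
Overall = 0.25 × 11700 + 0.25 × 71500 + 0.5 × 114250 = 2925 + 17875 + 57125 = 77925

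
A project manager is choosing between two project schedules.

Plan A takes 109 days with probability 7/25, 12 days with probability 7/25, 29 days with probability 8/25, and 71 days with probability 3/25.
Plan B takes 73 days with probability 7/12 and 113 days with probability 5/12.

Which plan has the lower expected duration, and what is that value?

Plan A = 7/25 × 109 + 7/25 × 12 + 8/25 × 29 + 3/25 × 71 = 30.52 + 3.36 + 9.28 + 8.52 = 51.68
Plan B = 7/12 × 73 + 5/12 × 113 = 42.5833 + 47.0833 = 89.6667

Plan A (51.68 days)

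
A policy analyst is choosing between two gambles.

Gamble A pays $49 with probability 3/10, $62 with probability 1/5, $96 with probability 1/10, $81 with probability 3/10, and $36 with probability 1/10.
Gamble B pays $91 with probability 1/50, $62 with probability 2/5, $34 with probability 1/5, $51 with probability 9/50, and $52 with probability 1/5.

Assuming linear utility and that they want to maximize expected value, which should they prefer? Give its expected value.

Gamble A ($64.60)

Gamble A = 3/10 × 49 + 1/5 × 62 + 1/10 × 96 + 3/10 × 81 + 1/10 × 36 = 14.7 + 12.4 + 9.6 + 24.3 + 3.6 = 64.6
Gamble B = 1/50 × 91 + 2/5 × 62 + 1/5 × 34 + 9/50 × 51 + 1/5 × 52 = 1.82 + 24.8 + 6.8 + 9.18 + 10.4 = 53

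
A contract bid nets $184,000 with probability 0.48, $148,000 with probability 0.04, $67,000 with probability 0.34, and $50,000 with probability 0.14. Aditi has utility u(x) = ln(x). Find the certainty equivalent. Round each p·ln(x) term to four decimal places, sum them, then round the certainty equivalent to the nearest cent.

E[u] = 0.48·ln(184000) + 0.04·ln(148000) + 0.34·ln(67000) + 0.14·ln(50000) = 5.8189 + 0.4762 + 3.7782 + 1.5148 = 11.5881
CE = e^11.5881 ≈ 107807.23

$107,807.23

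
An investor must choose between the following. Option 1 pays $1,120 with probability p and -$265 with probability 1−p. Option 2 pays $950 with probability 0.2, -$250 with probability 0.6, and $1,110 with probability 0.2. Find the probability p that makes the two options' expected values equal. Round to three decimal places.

EV(Option 2) = 0.2 × 950 + 0.6 × (-250) + 0.2 × 1110 = 190 − 150 + 222 = 262
p·1120 + (1−p)·(-265) = 262
1385p − 265 = 262
p = (262 + 265) / 1385

p = 0.381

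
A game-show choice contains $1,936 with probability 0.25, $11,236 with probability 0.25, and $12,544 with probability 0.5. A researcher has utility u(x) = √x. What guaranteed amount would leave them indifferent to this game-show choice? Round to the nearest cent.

E[u] = 0.25·√1936 + 0.25·√11236 + 0.5·√12544 = 0.25·44 + 0.25·106 + 0.5·112 = 93.5
CE = (93.5)² = 8742.25

$8,742.25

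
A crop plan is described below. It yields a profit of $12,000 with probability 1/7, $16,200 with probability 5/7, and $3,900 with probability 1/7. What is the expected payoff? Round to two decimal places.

$13,842.86

EV = 1/7 × 12000 + 5/7 × 16200 + 1/7 × 3900 = 1714.2857 + 11571.4286 + 557.1429 = 13842.8571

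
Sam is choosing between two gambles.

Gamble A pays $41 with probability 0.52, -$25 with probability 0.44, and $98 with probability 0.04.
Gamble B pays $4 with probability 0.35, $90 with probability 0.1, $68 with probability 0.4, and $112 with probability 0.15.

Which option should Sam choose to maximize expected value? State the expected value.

Gamble B ($54.40)

Gamble A = 0.52 × 41 + 0.44 × (-25) + 0.04 × 98 = 21.32 − 11 + 3.92 = 14.24
Gamble B = 0.35 × 4 + 0.1 × 90 + 0.4 × 68 + 0.15 × 112 = 1.4 + 9 + 27.2 + 16.8 = 54.4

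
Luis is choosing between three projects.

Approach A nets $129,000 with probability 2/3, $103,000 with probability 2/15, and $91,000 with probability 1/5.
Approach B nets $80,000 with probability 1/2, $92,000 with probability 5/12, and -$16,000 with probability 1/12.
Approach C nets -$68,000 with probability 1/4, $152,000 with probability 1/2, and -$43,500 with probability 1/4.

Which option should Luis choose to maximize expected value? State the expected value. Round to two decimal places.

Approach A = 2/3 × 129000 + 2/15 × 103000 + 1/5 × 91000 = 86000 + 13733.3333 + 18200 = 117933.3333
Approach B = 1/2 × 80000 + 5/12 × 92000 + 1/12 × (-16000) = 40000 + 38333.3333 − 1333.3333 = 77000
Approach C = 1/4 × (-68000) + 1/2 × 152000 + 1/4 × (-43500) = -17000 + 76000 − 10875 = 48125

Approach A ($117,933.33)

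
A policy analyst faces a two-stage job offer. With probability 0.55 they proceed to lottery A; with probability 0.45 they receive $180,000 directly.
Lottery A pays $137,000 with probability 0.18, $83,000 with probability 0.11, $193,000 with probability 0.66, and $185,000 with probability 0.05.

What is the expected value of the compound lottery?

EV(A) = 0.18 × 137000 + 0.11 × 83000 + 0.66 × 193000 + 0.05 × 185000 = 24660 + 9130 + 127380 + 9250 = 170420
Branch B: 180000 (certain)
Overall = 0.55 × 170420 + 0.45 × 180000 = 93731 + 81000 = 174731

$174,731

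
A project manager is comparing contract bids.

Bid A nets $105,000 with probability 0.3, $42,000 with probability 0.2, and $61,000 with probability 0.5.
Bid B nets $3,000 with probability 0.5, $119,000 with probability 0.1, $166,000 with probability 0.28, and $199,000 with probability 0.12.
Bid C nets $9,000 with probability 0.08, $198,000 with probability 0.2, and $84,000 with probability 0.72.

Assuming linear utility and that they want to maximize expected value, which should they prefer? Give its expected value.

Bid A = 0.3 × 105000 + 0.2 × 42000 + 0.5 × 61000 = 31500 + 8400 + 30500 = 70400
Bid B = 0.5 × 3000 + 0.1 × 119000 + 0.28 × 166000 + 0.12 × 199000 = 1500 + 11900 + 46480 + 23880 = 83760
Bid C = 0.08 × 9000 + 0.2 × 198000 + 0.72 × 84000 = 720 + 39600 + 60480 = 100800

Bid C ($100,800)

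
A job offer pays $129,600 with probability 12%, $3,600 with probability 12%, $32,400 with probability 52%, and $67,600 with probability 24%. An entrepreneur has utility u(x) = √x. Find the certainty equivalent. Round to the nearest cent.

E[u] = 0.12·√129600 + 0.12·√3600 + 0.52·√32400 + 0.24·√67600 = 0.12·360 + 0.12·60 + 0.52·180 + 0.24·260 = 206.4
CE = (206.4)² = 42600.96

$42,600.96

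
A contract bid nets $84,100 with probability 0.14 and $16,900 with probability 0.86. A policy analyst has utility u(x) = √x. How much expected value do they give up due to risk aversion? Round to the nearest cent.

E[u] = 0.14·√84100 + 0.86·√16900 = 0.14·290 + 0.86·130 = 152.4
CE = (152.4)² = 23225.76
Risk premium = EV − CE = 26308 − 23225.76 = 3082.24

$3,082.24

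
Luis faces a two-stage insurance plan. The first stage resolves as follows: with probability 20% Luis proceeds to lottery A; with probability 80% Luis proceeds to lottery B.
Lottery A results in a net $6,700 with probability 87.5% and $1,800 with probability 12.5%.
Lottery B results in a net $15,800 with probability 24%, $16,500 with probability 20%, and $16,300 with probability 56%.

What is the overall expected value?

$14,193.50

EV(A) = 0.875 × 6700 + 0.125 × 1800 = 5862.5 + 225 = 6087.5
EV(B) = 0.24 × 15800 + 0.2 × 16500 + 0.56 × 16300 = 3792 + 3300 + 9128 = 16220
Overall = 0.2 × 6087.5 + 0.8 × 16220 = 1217.5 + 12976 = 14193.5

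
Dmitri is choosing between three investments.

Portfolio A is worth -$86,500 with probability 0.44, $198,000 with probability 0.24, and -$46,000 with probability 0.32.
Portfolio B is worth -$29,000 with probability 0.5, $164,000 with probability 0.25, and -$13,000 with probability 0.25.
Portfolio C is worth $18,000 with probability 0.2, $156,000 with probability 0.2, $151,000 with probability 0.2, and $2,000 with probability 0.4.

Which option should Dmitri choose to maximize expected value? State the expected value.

Portfolio A = 0.44 × (-86500) + 0.24 × 198000 + 0.32 × (-46000) = -38060 + 47520 − 14720 = -5260
Portfolio B = 0.5 × (-29000) + 0.25 × 164000 + 0.25 × (-13000) = -14500 + 41000 − 3250 = 23250
Portfolio C = 0.2 × 18000 + 0.2 × 156000 + 0.2 × 151000 + 0.4 × 2000 = 3600 + 31200 + 30200 + 800 = 65800

Portfolio C ($65,800)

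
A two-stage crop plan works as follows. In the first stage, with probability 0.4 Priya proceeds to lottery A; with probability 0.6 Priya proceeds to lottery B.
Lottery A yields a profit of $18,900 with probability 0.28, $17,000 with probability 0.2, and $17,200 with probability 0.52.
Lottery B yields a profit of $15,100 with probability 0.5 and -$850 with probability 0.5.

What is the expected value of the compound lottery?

$11,329.40

EV(A) = 0.28 × 18900 + 0.2 × 17000 + 0.52 × 17200 = 5292 + 3400 + 8944 = 17636
EV(B) = 0.5 × 15100 + 0.5 × (-850) = 7550 − 425 = 7125
Overall = 0.4 × 17636 + 0.6 × 7125 = 7054.4 + 4275 = 11329.4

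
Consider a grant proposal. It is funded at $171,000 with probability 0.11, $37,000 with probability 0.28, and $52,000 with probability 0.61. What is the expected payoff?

EV = 0.11 × 171000 + 0.28 × 37000 + 0.61 × 52000 = 18810 + 10360 + 31720 = 60890

$60,890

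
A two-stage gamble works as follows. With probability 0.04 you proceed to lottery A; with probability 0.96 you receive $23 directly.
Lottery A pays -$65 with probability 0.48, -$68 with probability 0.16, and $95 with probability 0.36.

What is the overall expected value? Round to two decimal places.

EV(A) = 0.48 × (-65) + 0.16 × (-68) + 0.36 × 95 = -31.2 − 10.88 + 34.2 = -7.88
Branch B: 23 (certain)
Overall = 0.04 × (-7.88) + 0.96 × 23 = -0.3152 + 22.08 = 21.7648

$21.76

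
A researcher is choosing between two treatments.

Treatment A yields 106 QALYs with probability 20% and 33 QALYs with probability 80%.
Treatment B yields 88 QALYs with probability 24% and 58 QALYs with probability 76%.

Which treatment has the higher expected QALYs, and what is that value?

Treatment B (65.2 QALYs)

Treatment A = 0.2 × 106 + 0.8 × 33 = 21.2 + 26.4 = 47.6
Treatment B = 0.24 × 88 + 0.76 × 58 = 21.12 + 44.08 = 65.2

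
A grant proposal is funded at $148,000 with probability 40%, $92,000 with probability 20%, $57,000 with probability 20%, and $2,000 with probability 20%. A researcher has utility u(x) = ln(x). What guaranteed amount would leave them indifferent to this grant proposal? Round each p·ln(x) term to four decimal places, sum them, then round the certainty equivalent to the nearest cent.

$47,018.67

E[u] = 0.4·ln(148000) + 0.2·ln(92000) + 0.2·ln(57000) + 0.2·ln(2000) = 4.7620 + 2.2859 + 2.1902 + 1.5202 = 10.7583
CE = e^10.7583 ≈ 47018.67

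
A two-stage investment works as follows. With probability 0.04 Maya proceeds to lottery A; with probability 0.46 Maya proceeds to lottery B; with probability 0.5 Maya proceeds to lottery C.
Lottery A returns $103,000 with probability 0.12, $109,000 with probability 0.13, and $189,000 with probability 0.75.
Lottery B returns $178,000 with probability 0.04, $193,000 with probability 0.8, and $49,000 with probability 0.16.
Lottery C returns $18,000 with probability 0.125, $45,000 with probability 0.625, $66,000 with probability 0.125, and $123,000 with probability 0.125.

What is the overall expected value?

EV(A) = 0.12 × 103000 + 0.13 × 109000 + 0.75 × 189000 = 12360 + 14170 + 141750 = 168280
EV(B) = 0.04 × 178000 + 0.8 × 193000 + 0.16 × 49000 = 7120 + 154400 + 7840 = 169360
EV(C) = 0.125 × 18000 + 0.625 × 45000 + 0.125 × 66000 + 0.125 × 123000 = 2250 + 28125 + 8250 + 15375 = 54000
Overall = 0.04 × 168280 + 0.46 × 169360 + 0.5 × 54000 = 6731.2 + 77905.6 + 27000 = 111636.8

$111,636.80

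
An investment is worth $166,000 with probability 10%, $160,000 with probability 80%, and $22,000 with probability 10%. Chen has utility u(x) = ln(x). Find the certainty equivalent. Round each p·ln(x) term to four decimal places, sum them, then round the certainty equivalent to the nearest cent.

E[u] = 0.1·ln(166000) + 0.8·ln(160000) + 0.1·ln(22000) = 1.2020 + 9.5863 + 0.9999 = 11.7882
CE = e^11.7882 ≈ 131689.22

$131,689.22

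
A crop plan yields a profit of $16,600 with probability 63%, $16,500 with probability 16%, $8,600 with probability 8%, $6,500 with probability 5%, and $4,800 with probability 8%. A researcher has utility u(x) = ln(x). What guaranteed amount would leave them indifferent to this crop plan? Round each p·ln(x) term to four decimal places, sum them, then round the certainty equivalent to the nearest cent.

$13,595.58

E[u] = 0.63·ln(16600) + 0.16·ln(16500) + 0.08·ln(8600) + 0.05·ln(6500) + 0.08·ln(4800) = 6.1218 + 1.5538 + 0.7248 + 0.4390 + 0.6781 = 9.5175
CE = e^9.5175 ≈ 13595.58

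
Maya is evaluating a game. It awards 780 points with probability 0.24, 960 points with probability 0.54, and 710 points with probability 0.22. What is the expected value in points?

861.8 points

EV = 0.24 × 780 + 0.54 × 960 + 0.22 × 710 = 187.2 + 518.4 + 156.2 = 861.8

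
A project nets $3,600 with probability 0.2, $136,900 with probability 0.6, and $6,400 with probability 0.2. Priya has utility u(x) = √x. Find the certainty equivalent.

$62,500

E[u] = 0.2·√3600 + 0.6·√136900 + 0.2·√6400 = 0.2·60 + 0.6·370 + 0.2·80 = 250
CE = (250)² = 62500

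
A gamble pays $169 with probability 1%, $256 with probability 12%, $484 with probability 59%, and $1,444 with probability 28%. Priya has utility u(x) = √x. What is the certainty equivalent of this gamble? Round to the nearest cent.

E[u] = 0.01·√169 + 0.12·√256 + 0.59·√484 + 0.28·√1444 = 0.01·13 + 0.12·16 + 0.59·22 + 0.28·38 = 25.67
CE = (25.67)² = 658.9489

$658.95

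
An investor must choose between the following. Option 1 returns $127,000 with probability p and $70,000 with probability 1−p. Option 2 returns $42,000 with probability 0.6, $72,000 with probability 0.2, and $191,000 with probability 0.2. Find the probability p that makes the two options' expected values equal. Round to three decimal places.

EV(Option 2) = 0.6 × 42000 + 0.2 × 72000 + 0.2 × 191000 = 25200 + 14400 + 38200 = 77800
p·127000 + (1−p)·70000 = 77800
57000p + 70000 = 77800
p = (77800 − 70000) / 57000

p = 0.137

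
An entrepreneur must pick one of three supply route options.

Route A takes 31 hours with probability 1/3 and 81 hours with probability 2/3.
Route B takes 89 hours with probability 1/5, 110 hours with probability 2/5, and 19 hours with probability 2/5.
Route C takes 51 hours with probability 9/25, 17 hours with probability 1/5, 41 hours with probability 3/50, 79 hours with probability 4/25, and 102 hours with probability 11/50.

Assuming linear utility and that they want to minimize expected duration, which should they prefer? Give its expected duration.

Route C (59.3 hours)

Route A = 1/3 × 31 + 2/3 × 81 = 10.3333 + 54 = 64.3333
Route B = 1/5 × 89 + 2/5 × 110 + 2/5 × 19 = 17.8 + 44 + 7.6 = 69.4
Route C = 9/25 × 51 + 1/5 × 17 + 3/50 × 41 + 4/25 × 79 + 11/50 × 102 = 18.36 + 3.4 + 2.46 + 12.64 + 22.44 = 59.3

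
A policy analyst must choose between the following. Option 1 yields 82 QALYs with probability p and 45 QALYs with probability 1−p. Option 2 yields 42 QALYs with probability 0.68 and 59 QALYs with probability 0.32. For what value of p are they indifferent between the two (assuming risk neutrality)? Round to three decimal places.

p = 0.066

EV(Option 2) = 0.68 × 42 + 0.32 × 59 = 28.56 + 18.88 = 47.44
p·82 + (1−p)·45 = 47.44
37p + 45 = 47.44
p = (47.44 − 45) / 37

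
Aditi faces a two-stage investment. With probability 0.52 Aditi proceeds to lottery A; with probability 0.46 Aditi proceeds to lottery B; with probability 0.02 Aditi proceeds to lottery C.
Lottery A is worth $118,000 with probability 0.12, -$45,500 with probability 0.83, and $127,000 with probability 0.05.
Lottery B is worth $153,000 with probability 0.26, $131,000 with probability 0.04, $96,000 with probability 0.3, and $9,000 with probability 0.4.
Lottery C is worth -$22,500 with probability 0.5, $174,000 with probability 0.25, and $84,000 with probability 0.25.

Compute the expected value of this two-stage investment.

EV(A) = 0.12 × 118000 + 0.83 × (-45500) + 0.05 × 127000 = 14160 − 37765 + 6350 = -17255
EV(B) = 0.26 × 153000 + 0.04 × 131000 + 0.3 × 96000 + 0.4 × 9000 = 39780 + 5240 + 28800 + 3600 = 77420
EV(C) = 0.5 × (-22500) + 0.25 × 174000 + 0.25 × 84000 = -11250 + 43500 + 21000 = 53250
Overall = 0.52 × (-17255) + 0.46 × 77420 + 0.02 × 53250 = -8972.6 + 35613.2 + 1065 = 27705.6

$27,705.60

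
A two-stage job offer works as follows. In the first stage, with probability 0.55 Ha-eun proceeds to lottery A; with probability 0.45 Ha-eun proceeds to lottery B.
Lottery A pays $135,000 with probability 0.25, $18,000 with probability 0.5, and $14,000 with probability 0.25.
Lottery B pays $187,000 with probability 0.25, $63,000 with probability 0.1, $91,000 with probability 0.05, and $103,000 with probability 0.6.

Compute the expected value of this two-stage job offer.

EV(A) = 0.25 × 135000 + 0.5 × 18000 + 0.25 × 14000 = 33750 + 9000 + 3500 = 46250
EV(B) = 0.25 × 187000 + 0.1 × 63000 + 0.05 × 91000 + 0.6 × 103000 = 46750 + 6300 + 4550 + 61800 = 119400
Overall = 0.55 × 46250 + 0.45 × 119400 = 25437.5 + 53730 = 79167.5

$79,167.50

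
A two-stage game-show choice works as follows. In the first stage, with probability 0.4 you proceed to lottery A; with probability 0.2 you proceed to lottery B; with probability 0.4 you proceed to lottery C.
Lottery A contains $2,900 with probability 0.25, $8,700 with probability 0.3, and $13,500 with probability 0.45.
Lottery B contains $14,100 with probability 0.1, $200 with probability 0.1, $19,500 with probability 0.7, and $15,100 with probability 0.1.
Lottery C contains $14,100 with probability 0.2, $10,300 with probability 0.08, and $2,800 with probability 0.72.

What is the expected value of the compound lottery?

EV(A) = 0.25 × 2900 + 0.3 × 8700 + 0.45 × 13500 = 725 + 2610 + 6075 = 9410
EV(B) = 0.1 × 14100 + 0.1 × 200 + 0.7 × 19500 + 0.1 × 15100 = 1410 + 20 + 13650 + 1510 = 16590
EV(C) = 0.2 × 14100 + 0.08 × 10300 + 0.72 × 2800 = 2820 + 824 + 2016 = 5660
Overall = 0.4 × 9410 + 0.2 × 16590 + 0.4 × 5660 = 3764 + 3318 + 2264 = 9346

$9,346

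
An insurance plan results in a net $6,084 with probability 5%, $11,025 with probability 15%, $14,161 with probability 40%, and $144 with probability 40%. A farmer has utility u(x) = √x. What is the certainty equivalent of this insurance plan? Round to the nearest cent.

$5,191.20

E[u] = 0.05·√6084 + 0.15·√11025 + 0.4·√14161 + 0.4·√144 = 0.05·78 + 0.15·105 + 0.4·119 + 0.4·12 = 72.05
CE = (72.05)² = 5191.2025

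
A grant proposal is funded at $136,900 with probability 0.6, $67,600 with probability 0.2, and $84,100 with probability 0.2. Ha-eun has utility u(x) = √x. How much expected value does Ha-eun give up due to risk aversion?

$2,256

E[u] = 0.6·√136900 + 0.2·√67600 + 0.2·√84100 = 0.6·370 + 0.2·260 + 0.2·290 = 332
CE = (332)² = 110224
Risk premium = EV − CE = 112480 − 110224 = 2256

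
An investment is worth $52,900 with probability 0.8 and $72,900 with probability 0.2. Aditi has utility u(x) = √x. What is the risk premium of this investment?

$256

E[u] = 0.8·√52900 + 0.2·√72900 = 0.8·230 + 0.2·270 = 238
CE = (238)² = 56644
Risk premium = EV − CE = 56900 − 56644 = 256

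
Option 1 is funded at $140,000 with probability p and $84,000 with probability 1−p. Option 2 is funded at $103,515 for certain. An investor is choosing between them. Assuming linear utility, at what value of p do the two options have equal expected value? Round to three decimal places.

p = 0.348

p·140000 + (1−p)·84000 = 103515
56000p + 84000 = 103515
p = (103515 − 84000) / 56000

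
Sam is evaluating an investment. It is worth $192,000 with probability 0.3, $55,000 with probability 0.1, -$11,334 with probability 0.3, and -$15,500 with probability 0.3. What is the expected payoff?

$55,049.80

EV = 0.3 × 192000 + 0.1 × 55000 + 0.3 × (-11334) + 0.3 × (-15500) = 57600 + 5500 − 3400.2 − 4650 = 55049.8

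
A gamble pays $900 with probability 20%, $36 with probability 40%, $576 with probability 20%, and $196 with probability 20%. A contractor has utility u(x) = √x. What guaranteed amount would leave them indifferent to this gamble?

E[u] = 0.2·√900 + 0.4·√36 + 0.2·√576 + 0.2·√196 = 0.2·30 + 0.4·6 + 0.2·24 + 0.2·14 = 16
CE = (16)² = 256

$256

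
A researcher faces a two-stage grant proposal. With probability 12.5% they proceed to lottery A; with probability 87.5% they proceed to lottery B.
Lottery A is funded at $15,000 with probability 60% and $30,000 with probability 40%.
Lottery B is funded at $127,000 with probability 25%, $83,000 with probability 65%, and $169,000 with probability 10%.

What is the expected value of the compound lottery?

EV(A) = 0.6 × 15000 + 0.4 × 30000 = 9000 + 12000 = 21000
EV(B) = 0.25 × 127000 + 0.65 × 83000 + 0.1 × 169000 = 31750 + 53950 + 16900 = 102600
Overall = 0.125 × 21000 + 0.875 × 102600 = 2625 + 89775 = 92400

$92,400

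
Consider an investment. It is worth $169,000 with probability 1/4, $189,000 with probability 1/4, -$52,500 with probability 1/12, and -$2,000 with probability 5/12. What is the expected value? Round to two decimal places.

$84,291.67

EV = 1/4 × 169000 + 1/4 × 189000 + 1/12 × (-52500) + 5/12 × (-2000) = 42250 + 47250 − 4375 − 833.3333 = 84291.6667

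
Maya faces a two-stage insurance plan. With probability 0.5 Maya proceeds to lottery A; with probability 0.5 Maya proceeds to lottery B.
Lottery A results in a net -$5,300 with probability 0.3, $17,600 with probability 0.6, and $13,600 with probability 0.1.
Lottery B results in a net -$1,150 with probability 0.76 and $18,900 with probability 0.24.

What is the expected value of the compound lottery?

$6,996

EV(A) = 0.3 × (-5300) + 0.6 × 17600 + 0.1 × 13600 = -1590 + 10560 + 1360 = 10330
EV(B) = 0.76 × (-1150) + 0.24 × 18900 = -874 + 4536 = 3662
Overall = 0.5 × 10330 + 0.5 × 3662 = 5165 + 1831 = 6996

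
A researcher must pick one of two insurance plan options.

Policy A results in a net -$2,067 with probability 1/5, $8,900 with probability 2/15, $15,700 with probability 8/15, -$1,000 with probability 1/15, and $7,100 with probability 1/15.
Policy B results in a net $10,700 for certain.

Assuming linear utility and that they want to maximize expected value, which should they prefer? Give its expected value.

Policy A = 1/5 × (-2067) + 2/15 × 8900 + 8/15 × 15700 + 1/15 × (-1000) + 1/15 × 7100 = -413.4 + 1186.6667 + 8373.3333 − 66.6667 + 473.3333 = 9553.2667
Policy B: 10700 (certain)

Policy B ($10,700)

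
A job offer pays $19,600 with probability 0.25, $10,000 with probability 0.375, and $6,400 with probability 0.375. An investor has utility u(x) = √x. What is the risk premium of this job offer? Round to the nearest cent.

E[u] = 0.25·√19600 + 0.375·√10000 + 0.375·√6400 = 0.25·140 + 0.375·100 + 0.375·80 = 102.5
CE = (102.5)² = 10506.25
Risk premium = EV − CE = 11050 − 10506.25 = 543.75

$543.75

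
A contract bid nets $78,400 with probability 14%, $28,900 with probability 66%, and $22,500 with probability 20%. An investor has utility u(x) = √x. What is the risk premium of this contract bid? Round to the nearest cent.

E[u] = 0.14·√78400 + 0.66·√28900 + 0.2·√22500 = 0.14·280 + 0.66·170 + 0.2·150 = 181.4
CE = (181.4)² = 32905.96
Risk premium = EV − CE = 34550 − 32905.96 = 1644.04

$1,644.04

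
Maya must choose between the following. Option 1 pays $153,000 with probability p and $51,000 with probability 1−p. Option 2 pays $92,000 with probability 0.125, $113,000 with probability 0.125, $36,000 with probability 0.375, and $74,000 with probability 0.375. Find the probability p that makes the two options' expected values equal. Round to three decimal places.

EV(Option 2) = 0.125 × 92000 + 0.125 × 113000 + 0.375 × 36000 + 0.375 × 74000 = 11500 + 14125 + 13500 + 27750 = 66875
p·153000 + (1−p)·51000 = 66875
102000p + 51000 = 66875
p = (66875 − 51000) / 102000

p = 0.156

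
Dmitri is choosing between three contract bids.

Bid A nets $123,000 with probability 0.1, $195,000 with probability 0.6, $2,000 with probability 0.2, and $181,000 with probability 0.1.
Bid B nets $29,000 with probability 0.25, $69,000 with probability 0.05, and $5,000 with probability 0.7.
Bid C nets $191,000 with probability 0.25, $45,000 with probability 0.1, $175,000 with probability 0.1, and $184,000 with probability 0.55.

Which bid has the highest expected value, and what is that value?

Bid C ($170,950)

Bid A = 0.1 × 123000 + 0.6 × 195000 + 0.2 × 2000 + 0.1 × 181000 = 12300 + 117000 + 400 + 18100 = 147800
Bid B = 0.25 × 29000 + 0.05 × 69000 + 0.7 × 5000 = 7250 + 3450 + 3500 = 14200
Bid C = 0.25 × 191000 + 0.1 × 45000 + 0.1 × 175000 + 0.55 × 184000 = 47750 + 4500 + 17500 + 101200 = 170950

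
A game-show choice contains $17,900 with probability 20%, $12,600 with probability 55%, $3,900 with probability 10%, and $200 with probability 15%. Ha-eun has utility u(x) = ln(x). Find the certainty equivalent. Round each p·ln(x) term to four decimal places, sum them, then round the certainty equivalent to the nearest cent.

$6,456.87

E[u] = 0.2·ln(17900) + 0.55·ln(12600) + 0.1·ln(3900) + 0.15·ln(200) = 1.9585 + 5.1928 + 0.8269 + 0.7947 = 8.7729
CE = e^8.7729 ≈ 6456.87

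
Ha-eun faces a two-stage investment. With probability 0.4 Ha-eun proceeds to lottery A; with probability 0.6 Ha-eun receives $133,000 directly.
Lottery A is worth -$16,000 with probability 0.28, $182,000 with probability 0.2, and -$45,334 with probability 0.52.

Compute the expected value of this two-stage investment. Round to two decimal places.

$83,138.53

EV(A) = 0.28 × (-16000) + 0.2 × 182000 + 0.52 × (-45334) = -4480 + 36400 − 23573.68 = 8346.32
Branch B: 133000 (certain)
Overall = 0.4 × 8346.32 + 0.6 × 133000 = 3338.528 + 79800 = 83138.528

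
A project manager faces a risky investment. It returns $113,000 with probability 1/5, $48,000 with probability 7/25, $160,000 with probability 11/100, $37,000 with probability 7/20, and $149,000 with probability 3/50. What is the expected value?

EV = 1/5 × 113000 + 7/25 × 48000 + 11/100 × 160000 + 7/20 × 37000 + 3/50 × 149000 = 22600 + 13440 + 17600 + 12950 + 8940 = 75530

$75,530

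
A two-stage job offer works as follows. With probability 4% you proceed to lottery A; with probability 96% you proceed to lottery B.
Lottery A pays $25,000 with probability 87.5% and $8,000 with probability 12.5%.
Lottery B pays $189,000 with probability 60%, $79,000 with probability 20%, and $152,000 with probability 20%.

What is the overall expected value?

EV(A) = 0.875 × 25000 + 0.125 × 8000 = 21875 + 1000 = 22875
EV(B) = 0.6 × 189000 + 0.2 × 79000 + 0.2 × 152000 = 113400 + 15800 + 30400 = 159600
Overall = 0.04 × 22875 + 0.96 × 159600 = 915 + 153216 = 154131

$154,131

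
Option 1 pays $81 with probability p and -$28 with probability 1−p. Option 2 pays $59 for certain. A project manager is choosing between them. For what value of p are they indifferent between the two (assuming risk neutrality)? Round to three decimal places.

p = 0.798

p·81 + (1−p)·(-28) = 59
109p − 28 = 59
p = (59 + 28) / 109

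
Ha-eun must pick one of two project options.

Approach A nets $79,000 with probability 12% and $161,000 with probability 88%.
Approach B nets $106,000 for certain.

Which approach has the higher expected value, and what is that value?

Approach A = 0.12 × 79000 + 0.88 × 161000 = 9480 + 141680 = 151160
Approach B: 106000 (certain)

Approach A ($151,160)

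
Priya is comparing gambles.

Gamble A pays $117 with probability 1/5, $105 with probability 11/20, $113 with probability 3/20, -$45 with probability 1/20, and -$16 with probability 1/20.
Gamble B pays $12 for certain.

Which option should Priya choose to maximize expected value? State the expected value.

Gamble A ($95.05)

Gamble A = 1/5 × 117 + 11/20 × 105 + 3/20 × 113 + 1/20 × (-45) + 1/20 × (-16) = 23.4 + 57.75 + 16.95 − 2.25 − 0.8 = 95.05
Gamble B: 12 (certain)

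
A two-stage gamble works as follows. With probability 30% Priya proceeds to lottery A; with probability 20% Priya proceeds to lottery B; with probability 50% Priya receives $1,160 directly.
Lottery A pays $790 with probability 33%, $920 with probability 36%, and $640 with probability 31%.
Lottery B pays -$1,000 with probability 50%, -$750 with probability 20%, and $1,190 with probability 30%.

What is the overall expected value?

$758.49

EV(A) = 0.33 × 790 + 0.36 × 920 + 0.31 × 640 = 260.7 + 331.2 + 198.4 = 790.3
EV(B) = 0.5 × (-1000) + 0.2 × (-750) + 0.3 × 1190 = -500 − 150 + 357 = -293
Branch C: 1160 (certain)
Overall = 0.3 × 790.3 + 0.2 × (-293) + 0.5 × 1160 = 237.09 − 58.6 + 580 = 758.49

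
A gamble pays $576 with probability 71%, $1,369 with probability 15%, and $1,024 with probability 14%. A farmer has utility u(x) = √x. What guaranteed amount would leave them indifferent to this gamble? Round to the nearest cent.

E[u] = 0.71·√576 + 0.15·√1369 + 0.14·√1024 = 0.71·24 + 0.15·37 + 0.14·32 = 27.07
CE = (27.07)² = 732.7849

$732.78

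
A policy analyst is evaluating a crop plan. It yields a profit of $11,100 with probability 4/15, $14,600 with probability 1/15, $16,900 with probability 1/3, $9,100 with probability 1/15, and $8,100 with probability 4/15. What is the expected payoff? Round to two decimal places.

EV = 4/15 × 11100 + 1/15 × 14600 + 1/3 × 16900 + 1/15 × 9100 + 4/15 × 8100 = 2960 + 973.3333 + 5633.3333 + 606.6667 + 2160 = 12333.3333

$12,333.33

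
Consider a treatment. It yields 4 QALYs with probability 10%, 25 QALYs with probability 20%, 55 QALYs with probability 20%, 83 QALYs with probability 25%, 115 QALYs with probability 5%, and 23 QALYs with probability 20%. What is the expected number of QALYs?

47.5 QALYs

EV = 0.1 × 4 + 0.2 × 25 + 0.2 × 55 + 0.25 × 83 + 0.05 × 115 + 0.2 × 23 = 0.4 + 5 + 11 + 20.75 + 5.75 + 4.6 = 47.5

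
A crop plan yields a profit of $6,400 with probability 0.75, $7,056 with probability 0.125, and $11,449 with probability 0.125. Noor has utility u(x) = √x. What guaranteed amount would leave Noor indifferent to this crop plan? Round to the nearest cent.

E[u] = 0.75·√6400 + 0.125·√7056 + 0.125·√11449 = 0.75·80 + 0.125·84 + 0.125·107 = 83.875
CE = (83.875)² = 7035.015625

$7,035.02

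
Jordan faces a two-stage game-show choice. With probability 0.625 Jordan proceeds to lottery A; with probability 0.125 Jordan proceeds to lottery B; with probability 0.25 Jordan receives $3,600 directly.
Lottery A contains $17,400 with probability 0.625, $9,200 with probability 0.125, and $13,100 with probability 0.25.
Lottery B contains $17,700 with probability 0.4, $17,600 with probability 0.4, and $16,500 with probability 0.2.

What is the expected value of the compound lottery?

EV(A) = 0.625 × 17400 + 0.125 × 9200 + 0.25 × 13100 = 10875 + 1150 + 3275 = 15300
EV(B) = 0.4 × 17700 + 0.4 × 17600 + 0.2 × 16500 = 7080 + 7040 + 3300 = 17420
Branch C: 3600 (certain)
Overall = 0.625 × 15300 + 0.125 × 17420 + 0.25 × 3600 = 9562.5 + 2177.5 + 900 = 12640

$12,640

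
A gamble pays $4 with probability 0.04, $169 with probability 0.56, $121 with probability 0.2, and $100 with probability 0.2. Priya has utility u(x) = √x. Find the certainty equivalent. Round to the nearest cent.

$133.63

E[u] = 0.04·√4 + 0.56·√169 + 0.2·√121 + 0.2·√100 = 0.04·2 + 0.56·13 + 0.2·11 + 0.2·10 = 11.56
CE = (11.56)² = 133.6336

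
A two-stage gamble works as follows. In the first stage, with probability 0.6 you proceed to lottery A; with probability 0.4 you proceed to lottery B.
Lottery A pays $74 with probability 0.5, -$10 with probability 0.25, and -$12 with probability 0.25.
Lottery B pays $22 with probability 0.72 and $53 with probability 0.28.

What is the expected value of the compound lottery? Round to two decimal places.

$31.17

EV(A) = 0.5 × 74 + 0.25 × (-10) + 0.25 × (-12) = 37 − 2.5 − 3 = 31.5
EV(B) = 0.72 × 22 + 0.28 × 53 = 15.84 + 14.84 = 30.68
Overall = 0.6 × 31.5 + 0.4 × 30.68 = 18.9 + 12.272 = 31.172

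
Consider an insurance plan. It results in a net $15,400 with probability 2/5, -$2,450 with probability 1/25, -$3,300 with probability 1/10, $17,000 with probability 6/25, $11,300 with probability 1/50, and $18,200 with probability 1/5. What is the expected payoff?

$13,678

EV = 2/5 × 15400 + 1/25 × (-2450) + 1/10 × (-3300) + 6/25 × 17000 + 1/50 × 11300 + 1/5 × 18200 = 6160 − 98 − 330 + 4080 + 226 + 3640 = 13678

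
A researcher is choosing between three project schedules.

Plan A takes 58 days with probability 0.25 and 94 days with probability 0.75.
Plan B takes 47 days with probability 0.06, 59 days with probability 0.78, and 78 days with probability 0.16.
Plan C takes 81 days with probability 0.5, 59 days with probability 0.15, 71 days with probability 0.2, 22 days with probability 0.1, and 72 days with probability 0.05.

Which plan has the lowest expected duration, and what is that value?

Plan A = 0.25 × 58 + 0.75 × 94 = 14.5 + 70.5 = 85
Plan B = 0.06 × 47 + 0.78 × 59 + 0.16 × 78 = 2.82 + 46.02 + 12.48 = 61.32
Plan C = 0.5 × 81 + 0.15 × 59 + 0.2 × 71 + 0.1 × 22 + 0.05 × 72 = 40.5 + 8.85 + 14.2 + 2.2 + 3.6 = 69.35

Plan B (61.32 days)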